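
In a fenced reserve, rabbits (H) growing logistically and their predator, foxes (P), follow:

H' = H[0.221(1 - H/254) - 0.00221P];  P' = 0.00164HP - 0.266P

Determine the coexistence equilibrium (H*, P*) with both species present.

H* ≈ 162, P* ≈ 36.1

From dP/dt = 0 with P > 0: 0.00164H* = 0.266, so H* = 162.
Substitute into dH/dt = 0: 0.221(1 - 162/254) = 0.00221P*.
The bracket is 0.361, giving P* = 0.0799/0.00221 = 36.1.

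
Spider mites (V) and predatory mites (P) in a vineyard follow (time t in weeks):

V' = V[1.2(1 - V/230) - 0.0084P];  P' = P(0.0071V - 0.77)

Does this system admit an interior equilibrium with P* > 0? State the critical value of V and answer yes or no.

Threshold V = 108; K > 108, so yes, the predator persists.

The predator equation gives dP/dt > 0 only when V > 0.77/0.0071 = 108.
Without the predator, V → K = 230. Since 230 > 108, the predator can invade and persist.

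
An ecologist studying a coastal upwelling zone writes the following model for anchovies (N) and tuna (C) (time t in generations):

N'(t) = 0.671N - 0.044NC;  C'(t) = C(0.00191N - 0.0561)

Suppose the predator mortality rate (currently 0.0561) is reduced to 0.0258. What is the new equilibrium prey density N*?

At the interior fixed point, setting dC/dt = 0 with C > 0 fixes N* = (predator death rate)/(NC coefficient) — independent of the other coefficients.
With the change, N* = 0.0258/0.00191 = 13.5; it falls from 29.4.

N* ≈ 13.5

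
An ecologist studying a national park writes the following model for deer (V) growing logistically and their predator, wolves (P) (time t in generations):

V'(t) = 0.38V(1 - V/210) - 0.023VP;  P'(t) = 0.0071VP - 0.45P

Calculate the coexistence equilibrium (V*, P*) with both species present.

V* ≈ 63.4, P* ≈ 11.5

From dP/dt = 0 with P > 0: 0.0071V* = 0.45, so V* = 63.4.
Substitute into dV/dt = 0: 0.38(1 - 63.4/210) = 0.023P*.
The bracket is 0.698, giving P* = 0.265/0.023 = 11.5.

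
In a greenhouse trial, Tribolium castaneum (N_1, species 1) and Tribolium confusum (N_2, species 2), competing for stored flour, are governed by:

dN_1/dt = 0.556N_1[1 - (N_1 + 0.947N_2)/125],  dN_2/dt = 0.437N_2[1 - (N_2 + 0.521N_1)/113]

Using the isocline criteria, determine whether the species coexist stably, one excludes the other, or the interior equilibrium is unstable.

Compare the nullcline intercepts: K1/α12 = 125/0.947 = 132 > K2 = 113; K2/α21 = 113/0.521 = 217 > K1 = 125.
Since both inequalities hold, each species can invade when rare, so the interior equilibrium is stable.

stable coexistence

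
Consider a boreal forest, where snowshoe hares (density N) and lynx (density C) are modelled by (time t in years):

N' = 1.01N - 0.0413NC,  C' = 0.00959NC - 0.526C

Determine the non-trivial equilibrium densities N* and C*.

Set dC/dt = 0 with C > 0: 0.00959N - 0.526 = 0, so N* = 0.526/0.00959 = 54.8.
Set dN/dt = 0 with N > 0: 1.01 - 0.0413C = 0, so C* = 1.01/0.0413 = 24.5.

N* ≈ 54.8, C* ≈ 24.5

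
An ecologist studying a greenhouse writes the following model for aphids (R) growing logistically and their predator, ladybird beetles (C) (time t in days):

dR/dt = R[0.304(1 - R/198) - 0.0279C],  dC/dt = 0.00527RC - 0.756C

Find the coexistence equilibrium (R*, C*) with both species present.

From dC/dt = 0 with C > 0: 0.00527R* = 0.756, so R* = 143.
Substitute into dR/dt = 0: 0.304(1 - 143/198) = 0.0279C*.
The bracket is 0.275, giving C* = 0.0837/0.0279 = 3.

R* ≈ 143, C* ≈ 3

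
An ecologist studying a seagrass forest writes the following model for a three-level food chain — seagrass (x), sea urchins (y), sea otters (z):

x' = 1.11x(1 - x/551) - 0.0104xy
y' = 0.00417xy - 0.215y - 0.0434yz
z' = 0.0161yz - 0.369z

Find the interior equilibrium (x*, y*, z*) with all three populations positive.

x* ≈ 433, y* ≈ 22.9, z* ≈ 36.6

From dz/dt = 0: 0.0161y* = 0.369, so y* = 22.9.
From dx/dt = 0: 1.11(1 - x*/551) = 0.0104·22.9, giving x* = 551·(1 - 0.215) = 433.
From dy/dt = 0: 0.00417·433 - 0.215 = 0.0434z*, so z* = 1.59/0.0434 = 36.6.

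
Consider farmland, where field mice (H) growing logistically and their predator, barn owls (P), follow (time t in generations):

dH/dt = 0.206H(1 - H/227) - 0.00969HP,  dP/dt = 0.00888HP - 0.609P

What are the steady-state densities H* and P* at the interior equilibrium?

H* ≈ 68.6, P* ≈ 14.8

From dP/dt = 0 with P > 0: 0.00888H* = 0.609, so H* = 68.6.
Substitute into dH/dt = 0: 0.206(1 - 68.6/227) = 0.00969P*.
The bracket is 0.698, giving P* = 0.144/0.00969 = 14.8.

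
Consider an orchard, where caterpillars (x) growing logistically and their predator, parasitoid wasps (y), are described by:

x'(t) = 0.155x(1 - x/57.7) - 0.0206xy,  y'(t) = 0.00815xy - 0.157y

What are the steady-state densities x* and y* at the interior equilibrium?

From dy/dt = 0 with y > 0: 0.00815x* = 0.157, so x* = 19.3.
Substitute into dx/dt = 0: 0.155(1 - 19.3/57.7) = 0.0206y*.
The bracket is 0.666, giving y* = 0.103/0.0206 = 5.01.

x* ≈ 19.3, y* ≈ 5.01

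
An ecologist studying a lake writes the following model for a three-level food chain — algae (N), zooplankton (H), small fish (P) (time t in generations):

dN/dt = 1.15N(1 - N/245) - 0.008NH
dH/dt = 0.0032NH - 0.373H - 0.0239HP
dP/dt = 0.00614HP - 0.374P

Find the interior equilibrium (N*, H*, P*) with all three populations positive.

From dP/dt = 0: 0.00614H* = 0.374, so H* = 60.9.
From dN/dt = 0: 1.15(1 - N*/245) = 0.008·60.9, giving N* = 245·(1 - 0.424) = 141.
From dH/dt = 0: 0.0032·141 - 0.373 = 0.0239P*, so P* = 0.0788/0.0239 = 3.3.

N* ≈ 141, H* ≈ 60.9, P* ≈ 3.3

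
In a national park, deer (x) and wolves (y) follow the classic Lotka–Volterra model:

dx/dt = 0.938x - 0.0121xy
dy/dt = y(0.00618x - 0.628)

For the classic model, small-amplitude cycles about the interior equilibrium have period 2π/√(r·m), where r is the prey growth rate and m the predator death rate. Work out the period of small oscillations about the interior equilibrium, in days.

T ≈ 8.19 days

Here r = 0.938 and m = 0.628, so r·m = 0.589.
ω = √0.589 = 0.768 per day, hence T = 2π/ω ≈ 8.19 days.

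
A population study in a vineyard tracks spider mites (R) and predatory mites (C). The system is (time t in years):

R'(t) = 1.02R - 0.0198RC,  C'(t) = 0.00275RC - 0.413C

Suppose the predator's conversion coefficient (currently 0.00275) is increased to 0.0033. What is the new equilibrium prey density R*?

At the interior fixed point, setting dC/dt = 0 with C > 0 fixes R* = (predator death rate)/(RC coefficient) — independent of the other coefficients.
With the change, R* = 0.413/0.0033 = 125; it falls from 150.

R* ≈ 125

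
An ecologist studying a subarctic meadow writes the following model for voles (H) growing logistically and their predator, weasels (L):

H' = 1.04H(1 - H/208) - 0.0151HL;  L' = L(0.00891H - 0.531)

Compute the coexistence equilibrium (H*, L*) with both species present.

H* ≈ 59.6, L* ≈ 49.1

From dL/dt = 0 with L > 0: 0.00891H* = 0.531, so H* = 59.6.
Substitute into dH/dt = 0: 1.04(1 - 59.6/208) = 0.0151L*.
The bracket is 0.713, giving L* = 0.742/0.0151 = 49.1.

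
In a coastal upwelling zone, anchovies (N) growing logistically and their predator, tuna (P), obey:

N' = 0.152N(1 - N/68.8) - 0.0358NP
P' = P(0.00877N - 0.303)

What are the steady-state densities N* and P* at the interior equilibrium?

From dP/dt = 0 with P > 0: 0.00877N* = 0.303, so N* = 34.5.
Substitute into dN/dt = 0: 0.152(1 - 34.5/68.8) = 0.0358P*.
The bracket is 0.498, giving P* = 0.0757/0.0358 = 2.11.

N* ≈ 34.5, P* ≈ 2.11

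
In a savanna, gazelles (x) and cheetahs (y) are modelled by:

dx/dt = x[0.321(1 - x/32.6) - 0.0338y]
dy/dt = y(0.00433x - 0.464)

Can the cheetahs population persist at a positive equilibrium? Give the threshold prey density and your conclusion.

Threshold x = 107; K < 107, so no, the predator goes extinct.

The predator equation gives dy/dt > 0 only when x > 0.464/0.00433 = 107.
Without the predator, x → K = 32.6. Since 32.6 < 107, the predator cannot invade.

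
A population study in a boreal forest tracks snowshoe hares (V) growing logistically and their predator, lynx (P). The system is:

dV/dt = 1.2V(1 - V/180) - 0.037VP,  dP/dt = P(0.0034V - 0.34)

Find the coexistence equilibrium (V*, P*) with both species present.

V* ≈ 100, P* ≈ 14.4

From dP/dt = 0 with P > 0: 0.0034V* = 0.34, so V* = 100.
Substitute into dV/dt = 0: 1.2(1 - 100/180) = 0.037P*.
The bracket is 0.444, giving P* = 0.533/0.037 = 14.4.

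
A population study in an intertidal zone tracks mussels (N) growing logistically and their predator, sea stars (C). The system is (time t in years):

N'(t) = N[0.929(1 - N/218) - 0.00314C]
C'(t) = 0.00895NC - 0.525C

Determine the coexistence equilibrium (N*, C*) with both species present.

From dC/dt = 0 with C > 0: 0.00895N* = 0.525, so N* = 58.7.
Substitute into dN/dt = 0: 0.929(1 - 58.7/218) = 0.00314C*.
The bracket is 0.731, giving C* = 0.679/0.00314 = 216.

N* ≈ 58.7, C* ≈ 216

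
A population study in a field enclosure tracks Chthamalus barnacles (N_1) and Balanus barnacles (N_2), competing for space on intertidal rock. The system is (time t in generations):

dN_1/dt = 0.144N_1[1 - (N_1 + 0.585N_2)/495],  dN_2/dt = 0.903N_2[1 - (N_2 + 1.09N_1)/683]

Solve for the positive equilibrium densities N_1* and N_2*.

Setting both brackets to zero gives the nullclines N_1 + 0.585N_2 = 495 and 1.09N_1 + N_2 = 683.
Substituting N_2 = 683 - 1.09N_1 into the first: N_1(1 - 0.585·1.09) = 495 - 0.585·683.
So N_1* = 95.4/0.362 = 263, and then N_2* = 683 - 1.09·263 = 396.

N_1* ≈ 263, N_2* ≈ 396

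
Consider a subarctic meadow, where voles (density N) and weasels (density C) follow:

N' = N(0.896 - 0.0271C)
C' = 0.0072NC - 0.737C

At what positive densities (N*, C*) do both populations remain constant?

Set dC/dt = 0 with C > 0: 0.0072N - 0.737 = 0, so N* = 0.737/0.0072 = 102.
Set dN/dt = 0 with N > 0: 0.896 - 0.0271C = 0, so C* = 0.896/0.0271 = 33.1.

N* ≈ 102, C* ≈ 33.1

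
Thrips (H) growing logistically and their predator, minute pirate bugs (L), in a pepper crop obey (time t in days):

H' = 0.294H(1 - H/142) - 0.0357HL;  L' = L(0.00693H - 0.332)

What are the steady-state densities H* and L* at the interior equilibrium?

H* ≈ 47.9, L* ≈ 5.46

From dL/dt = 0 with L > 0: 0.00693H* = 0.332, so H* = 47.9.
Substitute into dH/dt = 0: 0.294(1 - 47.9/142) = 0.0357L*.
The bracket is 0.663, giving L* = 0.195/0.0357 = 5.46.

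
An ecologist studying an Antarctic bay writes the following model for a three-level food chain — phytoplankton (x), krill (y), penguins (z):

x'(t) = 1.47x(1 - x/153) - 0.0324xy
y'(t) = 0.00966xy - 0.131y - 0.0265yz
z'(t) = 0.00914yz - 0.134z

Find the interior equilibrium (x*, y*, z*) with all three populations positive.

x* ≈ 104, y* ≈ 14.7, z* ≈ 32.8

From dz/dt = 0: 0.00914y* = 0.134, so y* = 14.7.
From dx/dt = 0: 1.47(1 - x*/153) = 0.0324·14.7, giving x* = 153·(1 - 0.323) = 104.
From dy/dt = 0: 0.00966·104 - 0.131 = 0.0265z*, so z* = 0.869/0.0265 = 32.8.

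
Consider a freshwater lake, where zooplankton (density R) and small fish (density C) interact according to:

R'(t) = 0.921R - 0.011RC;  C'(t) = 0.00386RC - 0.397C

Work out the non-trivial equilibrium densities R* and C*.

R* ≈ 103, C* ≈ 83.7

Set dC/dt = 0 with C > 0: 0.00386R - 0.397 = 0, so R* = 0.397/0.00386 = 103.
Set dR/dt = 0 with R > 0: 0.921 - 0.011C = 0, so C* = 0.921/0.011 = 83.7.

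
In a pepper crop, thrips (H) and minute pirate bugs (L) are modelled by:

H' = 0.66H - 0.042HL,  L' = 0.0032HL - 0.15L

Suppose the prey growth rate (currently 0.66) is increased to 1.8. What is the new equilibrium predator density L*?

At the interior fixed point, setting dH/dt = 0 with H > 0 fixes L* = (prey growth rate)/(HL coefficient) — independent of the other coefficients.
With the change, L* = 1.8/0.042 = 42.9; it rises from 15.7.

L* ≈ 42.9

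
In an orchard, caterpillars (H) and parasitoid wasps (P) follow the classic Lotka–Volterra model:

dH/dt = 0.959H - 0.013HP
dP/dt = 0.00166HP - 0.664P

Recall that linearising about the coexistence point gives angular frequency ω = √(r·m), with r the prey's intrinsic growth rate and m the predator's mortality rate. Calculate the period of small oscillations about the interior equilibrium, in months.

T ≈ 7.87 months

Here r = 0.959 and m = 0.664, so r·m = 0.637.
ω = √0.637 = 0.798 per month, hence T = 2π/ω ≈ 7.87 months.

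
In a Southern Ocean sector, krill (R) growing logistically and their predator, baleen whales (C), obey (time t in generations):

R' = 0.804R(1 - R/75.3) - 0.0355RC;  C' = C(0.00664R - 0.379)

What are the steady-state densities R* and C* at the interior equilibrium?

From dC/dt = 0 with C > 0: 0.00664R* = 0.379, so R* = 57.1.
Substitute into dR/dt = 0: 0.804(1 - 57.1/75.3) = 0.0355C*.
The bracket is 0.242, giving C* = 0.195/0.0355 = 5.48.

R* ≈ 57.1, C* ≈ 5.48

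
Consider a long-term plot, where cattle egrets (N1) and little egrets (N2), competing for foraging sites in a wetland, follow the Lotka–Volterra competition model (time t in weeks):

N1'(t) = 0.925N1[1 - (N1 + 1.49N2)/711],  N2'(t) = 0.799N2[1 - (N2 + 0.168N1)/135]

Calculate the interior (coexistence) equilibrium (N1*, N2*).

Setting both brackets to zero gives the nullclines N1 + 1.49N2 = 711 and 0.168N1 + N2 = 135.
Substituting N2 = 135 - 0.168N1 into the first: N1(1 - 1.49·0.168) = 711 - 1.49·135.
So N1* = 510/0.75 = 680, and then N2* = 135 - 0.168·680 = 20.7.

N1* ≈ 680, N2* ≈ 20.7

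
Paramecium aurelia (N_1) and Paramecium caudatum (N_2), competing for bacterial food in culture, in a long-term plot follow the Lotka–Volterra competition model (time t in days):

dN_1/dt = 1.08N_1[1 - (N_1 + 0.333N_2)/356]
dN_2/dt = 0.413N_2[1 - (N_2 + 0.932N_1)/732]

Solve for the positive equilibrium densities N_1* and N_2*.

N_1* ≈ 163, N_2* ≈ 580

Setting both brackets to zero gives the nullclines N_1 + 0.333N_2 = 356 and 0.932N_1 + N_2 = 732.
Substituting N_2 = 732 - 0.932N_1 into the first: N_1(1 - 0.333·0.932) = 356 - 0.333·732.
So N_1* = 112/0.69 = 163, and then N_2* = 732 - 0.932·163 = 580.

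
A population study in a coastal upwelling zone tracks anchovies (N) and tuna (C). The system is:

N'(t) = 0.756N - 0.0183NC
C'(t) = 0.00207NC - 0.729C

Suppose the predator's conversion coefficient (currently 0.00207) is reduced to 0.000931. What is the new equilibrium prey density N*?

N* ≈ 783

At the interior fixed point, setting dC/dt = 0 with C > 0 fixes N* = (predator death rate)/(NC coefficient) — independent of the other coefficients.
With the change, N* = 0.729/0.000931 = 783; it rises from 352.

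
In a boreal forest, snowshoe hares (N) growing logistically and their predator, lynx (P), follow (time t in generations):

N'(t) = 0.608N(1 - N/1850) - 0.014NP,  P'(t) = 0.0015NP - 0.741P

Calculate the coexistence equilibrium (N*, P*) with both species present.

N* ≈ 494, P* ≈ 31.8

From dP/dt = 0 with P > 0: 0.0015N* = 0.741, so N* = 494.
Substitute into dN/dt = 0: 0.608(1 - 494/1850) = 0.014P*.
The bracket is 0.733, giving P* = 0.446/0.014 = 31.8.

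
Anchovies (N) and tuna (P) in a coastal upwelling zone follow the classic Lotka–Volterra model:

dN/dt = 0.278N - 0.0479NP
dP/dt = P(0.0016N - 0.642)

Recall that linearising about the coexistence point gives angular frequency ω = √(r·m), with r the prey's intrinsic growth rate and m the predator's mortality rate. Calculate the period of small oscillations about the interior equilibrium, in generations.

Here r = 0.278 and m = 0.642, so r·m = 0.178.
ω = √0.178 = 0.422 per generation, hence T = 2π/ω ≈ 14.9 generations.

T ≈ 14.9 generations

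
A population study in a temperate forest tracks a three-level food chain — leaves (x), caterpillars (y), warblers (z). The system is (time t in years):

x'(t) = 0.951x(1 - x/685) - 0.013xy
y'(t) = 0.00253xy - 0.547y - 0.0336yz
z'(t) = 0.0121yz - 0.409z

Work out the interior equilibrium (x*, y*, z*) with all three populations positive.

x* ≈ 368, y* ≈ 33.8, z* ≈ 11.5

From dz/dt = 0: 0.0121y* = 0.409, so y* = 33.8.
From dx/dt = 0: 0.951(1 - x*/685) = 0.013·33.8, giving x* = 685·(1 - 0.462) = 368.
From dy/dt = 0: 0.00253·368 - 0.547 = 0.0336z*, so z* = 0.385/0.0336 = 11.5.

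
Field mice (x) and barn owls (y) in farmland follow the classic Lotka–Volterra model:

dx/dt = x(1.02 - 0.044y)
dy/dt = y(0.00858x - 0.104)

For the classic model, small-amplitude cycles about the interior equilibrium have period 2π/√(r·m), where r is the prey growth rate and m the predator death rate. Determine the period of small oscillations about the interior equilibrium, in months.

T ≈ 19.3 months

Here r = 1.02 and m = 0.104, so r·m = 0.106.
ω = √0.106 = 0.326 per month, hence T = 2π/ω ≈ 19.3 months.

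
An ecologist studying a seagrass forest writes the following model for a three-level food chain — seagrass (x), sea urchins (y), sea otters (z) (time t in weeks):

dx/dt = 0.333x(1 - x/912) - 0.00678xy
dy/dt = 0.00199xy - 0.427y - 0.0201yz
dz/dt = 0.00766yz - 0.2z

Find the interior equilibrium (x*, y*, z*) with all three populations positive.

x* ≈ 427, y* ≈ 26.1, z* ≈ 21

From dz/dt = 0: 0.00766y* = 0.2, so y* = 26.1.
From dx/dt = 0: 0.333(1 - x*/912) = 0.00678·26.1, giving x* = 912·(1 - 0.532) = 427.
From dy/dt = 0: 0.00199·427 - 0.427 = 0.0201z*, so z* = 0.423/0.0201 = 21.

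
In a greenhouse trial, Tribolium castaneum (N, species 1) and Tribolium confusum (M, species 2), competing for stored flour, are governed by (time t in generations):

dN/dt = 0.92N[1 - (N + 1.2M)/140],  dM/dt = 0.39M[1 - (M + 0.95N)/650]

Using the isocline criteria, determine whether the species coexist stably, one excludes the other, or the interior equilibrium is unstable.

Compare the nullcline intercepts: K1/α12 = 140/1.2 = 117 < K2 = 650; K2/α21 = 650/0.95 = 684 > K1 = 140.
Since the inequalities point opposite ways, species 2 can invade but species 1 cannot.

species 2 excludes species 1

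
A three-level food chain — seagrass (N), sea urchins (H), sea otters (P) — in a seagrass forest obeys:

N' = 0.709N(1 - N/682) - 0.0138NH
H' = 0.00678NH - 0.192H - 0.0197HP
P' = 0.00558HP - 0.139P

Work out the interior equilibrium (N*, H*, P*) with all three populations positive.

From dP/dt = 0: 0.00558H* = 0.139, so H* = 24.9.
From dN/dt = 0: 0.709(1 - N*/682) = 0.0138·24.9, giving N* = 682·(1 - 0.485) = 351.
From dH/dt = 0: 0.00678·351 - 0.192 = 0.0197P*, so P* = 2.19/0.0197 = 111.

N* ≈ 351, H* ≈ 24.9, P* ≈ 111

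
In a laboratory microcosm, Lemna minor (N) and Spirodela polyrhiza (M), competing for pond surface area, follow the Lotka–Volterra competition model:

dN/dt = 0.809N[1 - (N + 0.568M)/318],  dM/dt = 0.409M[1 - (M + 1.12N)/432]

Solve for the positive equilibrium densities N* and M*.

N* ≈ 200, M* ≈ 208

Setting both brackets to zero gives the nullclines N + 0.568M = 318 and 1.12N + M = 432.
Substituting M = 432 - 1.12N into the first: N(1 - 0.568·1.12) = 318 - 0.568·432.
So N* = 72.6/0.364 = 200, and then M* = 432 - 1.12·200 = 208.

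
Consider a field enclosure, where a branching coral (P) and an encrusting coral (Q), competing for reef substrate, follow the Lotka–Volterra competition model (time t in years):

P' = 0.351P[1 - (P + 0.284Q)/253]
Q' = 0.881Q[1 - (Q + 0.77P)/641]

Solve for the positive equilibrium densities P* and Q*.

Setting both brackets to zero gives the nullclines P + 0.284Q = 253 and 0.77P + Q = 641.
Substituting Q = 641 - 0.77P into the first: P(1 - 0.284·0.77) = 253 - 0.284·641.
So P* = 71/0.781 = 90.8, and then Q* = 641 - 0.77·90.8 = 571.

P* ≈ 90.8, Q* ≈ 571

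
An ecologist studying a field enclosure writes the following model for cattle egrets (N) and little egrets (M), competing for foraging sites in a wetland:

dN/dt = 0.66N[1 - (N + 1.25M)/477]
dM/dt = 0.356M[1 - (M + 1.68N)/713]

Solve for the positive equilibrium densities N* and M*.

Setting both brackets to zero gives the nullclines N + 1.25M = 477 and 1.68N + M = 713.
Substituting M = 713 - 1.68N into the first: N(1 - 1.25·1.68) = 477 - 1.25·713.
So N* = -414/-1.1 = 377, and then M* = 713 - 1.68·377 = 80.3.

N* ≈ 377, M* ≈ 80.3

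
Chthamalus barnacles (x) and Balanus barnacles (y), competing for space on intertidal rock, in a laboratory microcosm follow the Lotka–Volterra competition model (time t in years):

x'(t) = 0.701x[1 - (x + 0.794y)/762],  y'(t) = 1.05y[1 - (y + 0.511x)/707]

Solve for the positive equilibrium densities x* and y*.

Setting both brackets to zero gives the nullclines x + 0.794y = 762 and 0.511x + y = 707.
Substituting y = 707 - 0.511x into the first: x(1 - 0.794·0.511) = 762 - 0.794·707.
So x* = 201/0.594 = 338, and then y* = 707 - 0.511·338 = 534.

x* ≈ 338, y* ≈ 534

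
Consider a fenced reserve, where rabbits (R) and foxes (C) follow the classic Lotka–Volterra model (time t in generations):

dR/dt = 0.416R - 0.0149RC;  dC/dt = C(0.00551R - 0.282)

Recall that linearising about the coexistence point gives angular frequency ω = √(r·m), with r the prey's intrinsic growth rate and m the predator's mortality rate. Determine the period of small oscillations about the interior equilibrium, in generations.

T ≈ 18.3 generations

Here r = 0.416 and m = 0.282, so r·m = 0.117.
ω = √0.117 = 0.343 per generation, hence T = 2π/ω ≈ 18.3 generations.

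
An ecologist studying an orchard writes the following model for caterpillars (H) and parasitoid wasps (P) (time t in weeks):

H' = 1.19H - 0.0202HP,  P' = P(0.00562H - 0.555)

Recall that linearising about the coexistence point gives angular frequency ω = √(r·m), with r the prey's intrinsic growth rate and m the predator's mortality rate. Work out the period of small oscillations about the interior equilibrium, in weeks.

Here r = 1.19 and m = 0.555, so r·m = 0.66.
ω = √0.66 = 0.813 per week, hence T = 2π/ω ≈ 7.73 weeks.

T ≈ 7.73 weeks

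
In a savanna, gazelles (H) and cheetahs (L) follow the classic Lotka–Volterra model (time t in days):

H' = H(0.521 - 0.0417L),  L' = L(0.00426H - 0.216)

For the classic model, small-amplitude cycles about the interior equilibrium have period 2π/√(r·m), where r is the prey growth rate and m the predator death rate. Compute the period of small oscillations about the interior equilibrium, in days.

Here r = 0.521 and m = 0.216, so r·m = 0.113.
ω = √0.113 = 0.335 per day, hence T = 2π/ω ≈ 18.7 days.

T ≈ 18.7 days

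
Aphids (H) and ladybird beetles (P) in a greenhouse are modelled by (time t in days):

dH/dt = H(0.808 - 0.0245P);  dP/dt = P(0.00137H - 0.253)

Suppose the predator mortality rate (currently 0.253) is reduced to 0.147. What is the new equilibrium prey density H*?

At the interior fixed point, setting dP/dt = 0 with P > 0 fixes H* = (predator death rate)/(HP coefficient) — independent of the other coefficients.
With the change, H* = 0.147/0.00137 = 107; it falls from 185.

H* ≈ 107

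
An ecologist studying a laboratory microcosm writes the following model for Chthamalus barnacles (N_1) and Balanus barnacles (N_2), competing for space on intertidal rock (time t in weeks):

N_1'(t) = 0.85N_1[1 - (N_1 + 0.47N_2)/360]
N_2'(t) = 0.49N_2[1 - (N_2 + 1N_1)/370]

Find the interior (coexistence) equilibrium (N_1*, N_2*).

N_1* ≈ 351, N_2* ≈ 18.9

Setting both brackets to zero gives the nullclines N_1 + 0.47N_2 = 360 and 1N_1 + N_2 = 370.
Substituting N_2 = 370 - 1N_1 into the first: N_1(1 - 0.47·1) = 360 - 0.47·370.
So N_1* = 186/0.53 = 351, and then N_2* = 370 - 1·351 = 18.9.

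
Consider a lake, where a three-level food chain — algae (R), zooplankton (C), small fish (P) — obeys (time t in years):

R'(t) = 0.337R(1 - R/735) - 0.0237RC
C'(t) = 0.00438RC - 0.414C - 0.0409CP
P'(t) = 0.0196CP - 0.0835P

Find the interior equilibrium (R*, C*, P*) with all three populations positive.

R* ≈ 515, C* ≈ 4.26, P* ≈ 45

From dP/dt = 0: 0.0196C* = 0.0835, so C* = 4.26.
From dR/dt = 0: 0.337(1 - R*/735) = 0.0237·4.26, giving R* = 735·(1 - 0.3) = 515.
From dC/dt = 0: 0.00438·515 - 0.414 = 0.0409P*, so P* = 1.84/0.0409 = 45.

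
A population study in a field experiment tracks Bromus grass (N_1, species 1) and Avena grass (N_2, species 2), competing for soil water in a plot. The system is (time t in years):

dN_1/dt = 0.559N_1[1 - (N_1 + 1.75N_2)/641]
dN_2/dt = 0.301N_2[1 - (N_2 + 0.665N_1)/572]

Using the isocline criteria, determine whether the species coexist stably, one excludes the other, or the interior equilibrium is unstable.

Compare the nullcline intercepts: K1/α12 = 641/1.75 = 366 < K2 = 572; K2/α21 = 572/0.665 = 860 > K1 = 641.
Since the inequalities point opposite ways, species 2 can invade but species 1 cannot.

species 2 excludes species 1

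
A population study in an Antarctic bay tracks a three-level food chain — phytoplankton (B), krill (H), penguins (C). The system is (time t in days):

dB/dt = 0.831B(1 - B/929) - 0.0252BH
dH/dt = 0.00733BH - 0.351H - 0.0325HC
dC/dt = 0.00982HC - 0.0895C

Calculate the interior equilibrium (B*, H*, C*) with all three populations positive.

B* ≈ 672, H* ≈ 9.11, C* ≈ 141

From dC/dt = 0: 0.00982H* = 0.0895, so H* = 9.11.
From dB/dt = 0: 0.831(1 - B*/929) = 0.0252·9.11, giving B* = 929·(1 - 0.276) = 672.
From dH/dt = 0: 0.00733·672 - 0.351 = 0.0325C*, so C* = 4.58/0.0325 = 141.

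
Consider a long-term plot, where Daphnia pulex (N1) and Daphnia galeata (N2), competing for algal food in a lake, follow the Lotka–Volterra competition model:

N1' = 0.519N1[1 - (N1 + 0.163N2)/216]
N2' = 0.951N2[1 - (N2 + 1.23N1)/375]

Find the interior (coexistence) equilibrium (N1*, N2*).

N1* ≈ 194, N2* ≈ 137

Setting both brackets to zero gives the nullclines N1 + 0.163N2 = 216 and 1.23N1 + N2 = 375.
Substituting N2 = 375 - 1.23N1 into the first: N1(1 - 0.163·1.23) = 216 - 0.163·375.
So N1* = 155/0.8 = 194, and then N2* = 375 - 1.23·194 = 137.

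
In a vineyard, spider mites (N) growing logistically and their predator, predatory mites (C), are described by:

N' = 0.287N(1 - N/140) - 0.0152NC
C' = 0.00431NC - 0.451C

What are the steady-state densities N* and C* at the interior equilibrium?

From dC/dt = 0 with C > 0: 0.00431N* = 0.451, so N* = 105.
Substitute into dN/dt = 0: 0.287(1 - 105/140) = 0.0152C*.
The bracket is 0.253, giving C* = 0.0725/0.0152 = 4.77.

N* ≈ 105, C* ≈ 4.77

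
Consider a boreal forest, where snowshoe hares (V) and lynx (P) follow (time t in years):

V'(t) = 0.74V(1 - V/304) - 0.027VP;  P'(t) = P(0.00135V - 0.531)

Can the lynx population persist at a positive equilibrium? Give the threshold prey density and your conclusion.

Threshold V = 393; K < 393, so no, the predator goes extinct.

The predator equation gives dP/dt > 0 only when V > 0.531/0.00135 = 393.
Without the predator, V → K = 304. Since 304 < 393, the predator cannot invade.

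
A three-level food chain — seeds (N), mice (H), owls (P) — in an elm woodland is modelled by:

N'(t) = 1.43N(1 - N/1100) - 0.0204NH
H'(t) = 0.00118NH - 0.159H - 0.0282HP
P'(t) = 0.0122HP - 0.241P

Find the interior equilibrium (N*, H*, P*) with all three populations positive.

From dP/dt = 0: 0.0122H* = 0.241, so H* = 19.8.
From dN/dt = 0: 1.43(1 - N*/1100) = 0.0204·19.8, giving N* = 1100·(1 - 0.282) = 790.
From dH/dt = 0: 0.00118·790 - 0.159 = 0.0282P*, so P* = 0.773/0.0282 = 27.4.

N* ≈ 790, H* ≈ 19.8, P* ≈ 27.4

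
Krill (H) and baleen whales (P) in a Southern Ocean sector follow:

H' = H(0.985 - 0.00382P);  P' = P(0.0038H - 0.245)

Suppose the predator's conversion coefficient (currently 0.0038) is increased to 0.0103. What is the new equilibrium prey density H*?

H* ≈ 23.8

At the interior fixed point, setting dP/dt = 0 with P > 0 fixes H* = (predator death rate)/(HP coefficient) — independent of the other coefficients.
With the change, H* = 0.245/0.0103 = 23.8; it falls from 64.5.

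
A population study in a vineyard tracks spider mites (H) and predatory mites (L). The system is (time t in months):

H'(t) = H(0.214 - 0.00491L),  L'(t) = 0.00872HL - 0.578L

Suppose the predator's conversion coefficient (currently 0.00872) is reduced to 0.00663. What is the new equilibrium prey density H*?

H* ≈ 87.2

At the interior fixed point, setting dL/dt = 0 with L > 0 fixes H* = (predator death rate)/(HL coefficient) — independent of the other coefficients.
With the change, H* = 0.578/0.00663 = 87.2; it rises from 66.3.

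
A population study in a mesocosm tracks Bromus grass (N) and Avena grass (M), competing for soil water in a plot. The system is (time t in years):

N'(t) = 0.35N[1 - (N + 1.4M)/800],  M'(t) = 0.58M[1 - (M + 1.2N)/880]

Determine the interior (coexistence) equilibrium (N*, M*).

Setting both brackets to zero gives the nullclines N + 1.4M = 800 and 1.2N + M = 880.
Substituting M = 880 - 1.2N into the first: N(1 - 1.4·1.2) = 800 - 1.4·880.
So N* = -432/-0.68 = 635, and then M* = 880 - 1.2·635 = 118.

N* ≈ 635, M* ≈ 118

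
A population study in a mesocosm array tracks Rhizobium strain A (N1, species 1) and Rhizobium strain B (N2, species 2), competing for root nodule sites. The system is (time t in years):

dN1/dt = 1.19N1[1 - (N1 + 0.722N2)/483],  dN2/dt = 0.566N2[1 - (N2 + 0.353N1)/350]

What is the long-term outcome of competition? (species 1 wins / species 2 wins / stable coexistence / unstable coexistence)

stable coexistence

Compare the nullcline intercepts: K1/α12 = 483/0.722 = 669 > K2 = 350; K2/α21 = 350/0.353 = 992 > K1 = 483.
Since both inequalities hold, each species can invade when rare, so the interior equilibrium is stable.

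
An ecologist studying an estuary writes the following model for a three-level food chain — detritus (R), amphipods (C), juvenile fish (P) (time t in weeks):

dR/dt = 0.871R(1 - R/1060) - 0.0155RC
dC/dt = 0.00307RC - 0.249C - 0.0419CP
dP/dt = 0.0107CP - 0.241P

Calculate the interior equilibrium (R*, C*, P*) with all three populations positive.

From dP/dt = 0: 0.0107C* = 0.241, so C* = 22.5.
From dR/dt = 0: 0.871(1 - R*/1060) = 0.0155·22.5, giving R* = 1060·(1 - 0.401) = 635.
From dC/dt = 0: 0.00307·635 - 0.249 = 0.0419P*, so P* = 1.7/0.0419 = 40.6.

R* ≈ 635, C* ≈ 22.5, P* ≈ 40.6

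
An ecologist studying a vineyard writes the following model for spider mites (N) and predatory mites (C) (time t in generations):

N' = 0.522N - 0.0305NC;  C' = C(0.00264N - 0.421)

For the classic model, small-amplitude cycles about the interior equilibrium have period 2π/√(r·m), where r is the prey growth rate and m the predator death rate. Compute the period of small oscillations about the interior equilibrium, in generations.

Here r = 0.522 and m = 0.421, so r·m = 0.22.
ω = √0.22 = 0.469 per generation, hence T = 2π/ω ≈ 13.4 generations.

T ≈ 13.4 generations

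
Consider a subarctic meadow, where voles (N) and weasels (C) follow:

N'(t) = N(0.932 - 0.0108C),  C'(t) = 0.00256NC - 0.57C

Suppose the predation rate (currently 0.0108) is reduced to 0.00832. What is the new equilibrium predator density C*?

C* ≈ 112

At the interior fixed point, setting dN/dt = 0 with N > 0 fixes C* = (prey growth rate)/(NC coefficient) — independent of the other coefficients.
With the change, C* = 0.932/0.00832 = 112; it rises from 86.3.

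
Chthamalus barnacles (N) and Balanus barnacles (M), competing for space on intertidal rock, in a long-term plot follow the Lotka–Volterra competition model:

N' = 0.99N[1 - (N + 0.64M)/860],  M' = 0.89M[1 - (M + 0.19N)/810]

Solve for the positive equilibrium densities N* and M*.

Setting both brackets to zero gives the nullclines N + 0.64M = 860 and 0.19N + M = 810.
Substituting M = 810 - 0.19N into the first: N(1 - 0.64·0.19) = 860 - 0.64·810.
So N* = 342/0.878 = 389, and then M* = 810 - 0.19·389 = 736.

N* ≈ 389, M* ≈ 736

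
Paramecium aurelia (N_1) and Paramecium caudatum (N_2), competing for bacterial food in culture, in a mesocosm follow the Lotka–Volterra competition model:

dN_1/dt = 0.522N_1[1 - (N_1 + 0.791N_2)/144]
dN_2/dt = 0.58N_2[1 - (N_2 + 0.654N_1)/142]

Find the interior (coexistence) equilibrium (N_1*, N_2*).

Setting both brackets to zero gives the nullclines N_1 + 0.791N_2 = 144 and 0.654N_1 + N_2 = 142.
Substituting N_2 = 142 - 0.654N_1 into the first: N_1(1 - 0.791·0.654) = 144 - 0.791·142.
So N_1* = 31.7/0.483 = 65.6, and then N_2* = 142 - 0.654·65.6 = 99.1.

N_1* ≈ 65.6, N_2* ≈ 99.1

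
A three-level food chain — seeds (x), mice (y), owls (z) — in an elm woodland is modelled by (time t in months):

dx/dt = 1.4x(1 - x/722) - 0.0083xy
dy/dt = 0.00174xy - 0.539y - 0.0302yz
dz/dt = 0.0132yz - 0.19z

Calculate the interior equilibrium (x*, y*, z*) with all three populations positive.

x* ≈ 660, y* ≈ 14.4, z* ≈ 20.2

From dz/dt = 0: 0.0132y* = 0.19, so y* = 14.4.
From dx/dt = 0: 1.4(1 - x*/722) = 0.0083·14.4, giving x* = 722·(1 - 0.0853) = 660.
From dy/dt = 0: 0.00174·660 - 0.539 = 0.0302z*, so z* = 0.61/0.0302 = 20.2.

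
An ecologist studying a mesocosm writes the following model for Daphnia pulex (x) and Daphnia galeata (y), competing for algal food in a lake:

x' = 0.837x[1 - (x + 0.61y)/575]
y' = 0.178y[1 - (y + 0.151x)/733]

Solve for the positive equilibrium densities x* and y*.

Setting both brackets to zero gives the nullclines x + 0.61y = 575 and 0.151x + y = 733.
Substituting y = 733 - 0.151x into the first: x(1 - 0.61·0.151) = 575 - 0.61·733.
So x* = 128/0.908 = 141, and then y* = 733 - 0.151·141 = 712.

x* ≈ 141, y* ≈ 712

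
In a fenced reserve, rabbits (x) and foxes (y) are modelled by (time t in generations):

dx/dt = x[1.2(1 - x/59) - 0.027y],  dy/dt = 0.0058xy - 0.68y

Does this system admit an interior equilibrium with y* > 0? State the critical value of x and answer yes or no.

Threshold x = 117; K < 117, so no, the predator goes extinct.

The predator equation gives dy/dt > 0 only when x > 0.68/0.0058 = 117.
Without the predator, x → K = 59. Since 59 < 117, the predator cannot invade.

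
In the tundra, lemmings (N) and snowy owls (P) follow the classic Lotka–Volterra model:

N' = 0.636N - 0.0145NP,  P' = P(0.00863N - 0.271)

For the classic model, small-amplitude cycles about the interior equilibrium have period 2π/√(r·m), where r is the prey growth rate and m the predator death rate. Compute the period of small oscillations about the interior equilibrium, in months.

Here r = 0.636 and m = 0.271, so r·m = 0.172.
ω = √0.172 = 0.415 per month, hence T = 2π/ω ≈ 15.1 months.

T ≈ 15.1 months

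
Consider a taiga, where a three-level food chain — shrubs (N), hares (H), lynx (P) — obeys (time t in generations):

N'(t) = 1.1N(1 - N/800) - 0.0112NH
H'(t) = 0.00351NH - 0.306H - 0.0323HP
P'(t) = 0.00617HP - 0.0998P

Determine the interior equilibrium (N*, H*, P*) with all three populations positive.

From dP/dt = 0: 0.00617H* = 0.0998, so H* = 16.2.
From dN/dt = 0: 1.1(1 - N*/800) = 0.0112·16.2, giving N* = 800·(1 - 0.165) = 668.
From dH/dt = 0: 0.00351·668 - 0.306 = 0.0323P*, so P* = 2.04/0.0323 = 63.1.

N* ≈ 668, H* ≈ 16.2, P* ≈ 63.1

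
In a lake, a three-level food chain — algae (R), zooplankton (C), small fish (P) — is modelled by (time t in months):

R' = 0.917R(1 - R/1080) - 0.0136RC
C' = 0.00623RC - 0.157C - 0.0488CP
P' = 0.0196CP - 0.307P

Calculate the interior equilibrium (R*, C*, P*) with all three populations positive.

R* ≈ 829, C* ≈ 15.7, P* ≈ 103

From dP/dt = 0: 0.0196C* = 0.307, so C* = 15.7.
From dR/dt = 0: 0.917(1 - R*/1080) = 0.0136·15.7, giving R* = 1080·(1 - 0.232) = 829.
From dC/dt = 0: 0.00623·829 - 0.157 = 0.0488P*, so P* = 5.01/0.0488 = 103.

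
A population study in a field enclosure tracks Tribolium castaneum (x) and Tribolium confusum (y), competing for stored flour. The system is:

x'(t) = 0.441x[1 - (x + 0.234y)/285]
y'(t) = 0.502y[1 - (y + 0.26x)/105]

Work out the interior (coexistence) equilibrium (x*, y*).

Setting both brackets to zero gives the nullclines x + 0.234y = 285 and 0.26x + y = 105.
Substituting y = 105 - 0.26x into the first: x(1 - 0.234·0.26) = 285 - 0.234·105.
So x* = 260/0.939 = 277, and then y* = 105 - 0.26·277 = 32.9.

x* ≈ 277, y* ≈ 32.9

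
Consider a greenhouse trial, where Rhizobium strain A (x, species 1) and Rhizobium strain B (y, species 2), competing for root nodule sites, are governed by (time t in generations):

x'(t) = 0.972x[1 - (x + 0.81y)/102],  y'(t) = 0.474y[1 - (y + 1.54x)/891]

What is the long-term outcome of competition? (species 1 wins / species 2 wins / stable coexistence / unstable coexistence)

Compare the nullcline intercepts: K1/α12 = 102/0.81 = 126 < K2 = 891; K2/α21 = 891/1.54 = 579 > K1 = 102.
Since the inequalities point opposite ways, species 2 can invade but species 1 cannot.

species 2 excludes species 1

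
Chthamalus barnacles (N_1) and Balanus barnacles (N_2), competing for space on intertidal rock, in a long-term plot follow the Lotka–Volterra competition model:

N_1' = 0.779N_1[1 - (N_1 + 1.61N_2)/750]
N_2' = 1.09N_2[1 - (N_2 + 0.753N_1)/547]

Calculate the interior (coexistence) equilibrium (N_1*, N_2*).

N_1* ≈ 615, N_2* ≈ 83.6

Setting both brackets to zero gives the nullclines N_1 + 1.61N_2 = 750 and 0.753N_1 + N_2 = 547.
Substituting N_2 = 547 - 0.753N_1 into the first: N_1(1 - 1.61·0.753) = 750 - 1.61·547.
So N_1* = -131/-0.212 = 615, and then N_2* = 547 - 0.753·615 = 83.6.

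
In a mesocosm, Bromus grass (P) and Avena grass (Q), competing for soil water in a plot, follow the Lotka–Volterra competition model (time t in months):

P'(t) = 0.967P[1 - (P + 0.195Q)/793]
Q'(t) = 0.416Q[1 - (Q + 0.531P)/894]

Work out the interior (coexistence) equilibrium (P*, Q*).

Setting both brackets to zero gives the nullclines P + 0.195Q = 793 and 0.531P + Q = 894.
Substituting Q = 894 - 0.531P into the first: P(1 - 0.195·0.531) = 793 - 0.195·894.
So P* = 619/0.896 = 690, and then Q* = 894 - 0.531·690 = 528.

P* ≈ 690, Q* ≈ 528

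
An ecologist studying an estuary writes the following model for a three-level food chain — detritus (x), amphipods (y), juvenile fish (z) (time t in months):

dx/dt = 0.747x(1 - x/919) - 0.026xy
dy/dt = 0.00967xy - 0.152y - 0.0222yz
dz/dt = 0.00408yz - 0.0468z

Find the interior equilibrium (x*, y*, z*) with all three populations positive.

x* ≈ 552, y* ≈ 11.5, z* ≈ 234

From dz/dt = 0: 0.00408y* = 0.0468, so y* = 11.5.
From dx/dt = 0: 0.747(1 - x*/919) = 0.026·11.5, giving x* = 919·(1 - 0.399) = 552.
From dy/dt = 0: 0.00967·552 - 0.152 = 0.0222z*, so z* = 5.19/0.0222 = 234.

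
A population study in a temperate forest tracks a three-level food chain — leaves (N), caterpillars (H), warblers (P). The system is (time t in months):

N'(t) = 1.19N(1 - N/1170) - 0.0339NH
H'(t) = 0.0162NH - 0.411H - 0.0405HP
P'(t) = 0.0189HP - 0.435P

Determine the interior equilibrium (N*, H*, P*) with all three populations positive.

From dP/dt = 0: 0.0189H* = 0.435, so H* = 23.
From dN/dt = 0: 1.19(1 - N*/1170) = 0.0339·23, giving N* = 1170·(1 - 0.656) = 403.
From dH/dt = 0: 0.0162·403 - 0.411 = 0.0405P*, so P* = 6.12/0.0405 = 151.

N* ≈ 403, H* ≈ 23, P* ≈ 151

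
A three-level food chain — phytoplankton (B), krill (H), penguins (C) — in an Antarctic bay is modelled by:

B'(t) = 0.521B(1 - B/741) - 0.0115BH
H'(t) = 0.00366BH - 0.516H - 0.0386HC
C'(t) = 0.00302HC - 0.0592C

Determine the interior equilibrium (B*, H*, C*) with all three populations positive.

B* ≈ 420, H* ≈ 19.6, C* ≈ 26.5

From dC/dt = 0: 0.00302H* = 0.0592, so H* = 19.6.
From dB/dt = 0: 0.521(1 - B*/741) = 0.0115·19.6, giving B* = 741·(1 - 0.433) = 420.
From dH/dt = 0: 0.00366·420 - 0.516 = 0.0386C*, so C* = 1.02/0.0386 = 26.5.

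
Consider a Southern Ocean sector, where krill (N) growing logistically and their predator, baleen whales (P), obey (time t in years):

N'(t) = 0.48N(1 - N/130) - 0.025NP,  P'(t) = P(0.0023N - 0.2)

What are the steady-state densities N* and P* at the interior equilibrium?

From dP/dt = 0 with P > 0: 0.0023N* = 0.2, so N* = 87.
Substitute into dN/dt = 0: 0.48(1 - 87/130) = 0.025P*.
The bracket is 0.331, giving P* = 0.159/0.025 = 6.36.

N* ≈ 87, P* ≈ 6.36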